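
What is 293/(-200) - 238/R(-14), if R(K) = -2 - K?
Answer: -12779/600 ≈ -21.298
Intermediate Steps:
293/(-200) - 238/R(-14) = 293/(-200) - 238/(-2 - 1*(-14)) = 293*(-1/200) - 238/(-2 + 14) = -293/200 - 238/12 = -293/200 - 238*1/12 = -293/200 - 119/6 = -12779/600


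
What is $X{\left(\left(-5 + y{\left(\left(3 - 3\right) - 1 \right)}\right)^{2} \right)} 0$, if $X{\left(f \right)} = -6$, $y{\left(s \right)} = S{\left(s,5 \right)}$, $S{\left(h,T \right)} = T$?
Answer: $0$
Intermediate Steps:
$y{\left(s \right)} = 5$
$X{\left(\left(-5 + y{\left(\left(3 - 3\right) - 1 \right)}\right)^{2} \right)} 0 = \left(-6\right) 0 = 0$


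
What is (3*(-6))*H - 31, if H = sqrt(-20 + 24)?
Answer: -67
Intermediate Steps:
H = 2 (H = sqrt(4) = 2)
(3*(-6))*H - 31 = (3*(-6))*2 - 31 = -18*2 - 31 = -36 - 31 = -67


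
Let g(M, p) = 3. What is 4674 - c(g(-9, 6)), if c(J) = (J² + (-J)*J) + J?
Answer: 4671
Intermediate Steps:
c(J) = J (c(J) = (J² - J²) + J = 0 + J = J)
4674 - c(g(-9, 6)) = 4674 - 1*3 = 4674 - 3 = 4671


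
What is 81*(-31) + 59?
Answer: -2452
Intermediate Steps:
81*(-31) + 59 = -2511 + 59 = -2452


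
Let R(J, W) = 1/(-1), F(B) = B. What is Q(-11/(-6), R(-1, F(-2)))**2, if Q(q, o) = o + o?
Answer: 4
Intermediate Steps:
R(J, W) = -1
Q(q, o) = 2*o
Q(-11/(-6), R(-1, F(-2)))**2 = (2*(-1))**2 = (-2)**2 = 4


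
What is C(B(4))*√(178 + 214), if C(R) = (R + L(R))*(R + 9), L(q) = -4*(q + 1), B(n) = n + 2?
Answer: -4620*√2 ≈ -6533.7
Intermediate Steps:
B(n) = 2 + n
L(q) = -4 - 4*q (L(q) = -4*(1 + q) = -4 - 4*q)
C(R) = (-4 - 3*R)*(9 + R) (C(R) = (R + (-4 - 4*R))*(R + 9) = (-4 - 3*R)*(9 + R))
C(B(4))*√(178 + 214) = (-36 - 31*(2 + 4) - 3*(2 + 4)²)*√(178 + 214) = (-36 - 31*6 - 3*6²)*√392 = (-36 - 186 - 3*36)*(14*√2) = (-36 - 186 - 108)*(14*√2) = -4620*√2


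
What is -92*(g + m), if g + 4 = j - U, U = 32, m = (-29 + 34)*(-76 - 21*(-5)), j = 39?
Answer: -13616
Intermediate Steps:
m = 145 (m = 5*(-76 + 105) = 5*29 = 145)
g = 3 (g = -4 + (39 - 1*32) = -4 + (39 - 32) = -4 + 7 = 3)
-92*(g + m) = -92*(3 + 145) = -92*148 = -13616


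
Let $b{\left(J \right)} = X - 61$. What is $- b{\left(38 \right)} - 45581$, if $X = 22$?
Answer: $-45542$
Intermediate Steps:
$b{\left(J \right)} = -39$ ($b{\left(J \right)} = 22 - 61 = -39$)
$- b{\left(38 \right)} - 45581 = \left(-1\right) \left(-39\right) - 45581 = 39 - 45581 = -45542$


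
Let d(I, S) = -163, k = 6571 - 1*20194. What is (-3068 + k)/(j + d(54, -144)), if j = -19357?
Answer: 16691/19520 ≈ 0.85507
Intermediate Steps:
k = -13623 (k = 6571 - 20194 = -13623)
(-3068 + k)/(j + d(54, -144)) = (-3068 - 13623)/(-19357 - 163) = -16691/(-19520) = -16691*(-1/19520) = 16691/19520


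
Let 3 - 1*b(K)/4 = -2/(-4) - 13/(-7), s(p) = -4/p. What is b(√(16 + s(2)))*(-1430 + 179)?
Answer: -22518/7 ≈ -3216.9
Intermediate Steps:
b(K) = 18/7 (b(K) = 12 - 4*(-2/(-4) - 13/(-7)) = 12 - 4*(-2*(-¼) - 13*(-⅐)) = 12 - 4*(½ + 13/7) = 12 - 4*33/14 = 12 - 66/7 = 18/7)
b(√(16 + s(2)))*(-1430 + 179) = 18*(-1430 + 179)/7 = (18/7)*(-1251) = -22518/7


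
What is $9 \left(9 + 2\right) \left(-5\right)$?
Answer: $-495$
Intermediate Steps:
$9 \left(9 + 2\right) \left(-5\right) = 9 \cdot 11 \left(-5\right) = 99 \left(-5\right) = -495$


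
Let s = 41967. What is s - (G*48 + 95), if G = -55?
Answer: 44512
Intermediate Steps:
s - (G*48 + 95) = 41967 - (-55*48 + 95) = 41967 - (-2640 + 95) = 41967 - 1*(-2545) = 41967 + 2545 = 44512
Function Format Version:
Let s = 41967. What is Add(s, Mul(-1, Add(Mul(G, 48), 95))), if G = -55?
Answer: 44512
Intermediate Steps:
Add(s, Mul(-1, Add(Mul(G, 48), 95))) = Add(41967, Mul(-1, Add(Mul(-55, 48), 95))) = Add(41967, Mul(-1, Add(-2640, 95))) = Add(41967, Mul(-1, -2545)) = Add(41967, 2545) = 44512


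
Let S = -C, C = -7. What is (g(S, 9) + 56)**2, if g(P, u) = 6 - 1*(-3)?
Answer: 4225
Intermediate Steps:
S = 7 (S = -1*(-7) = 7)
g(P, u) = 9 (g(P, u) = 6 + 3 = 9)
(g(S, 9) + 56)**2 = (9 + 56)**2 = 65**2 = 4225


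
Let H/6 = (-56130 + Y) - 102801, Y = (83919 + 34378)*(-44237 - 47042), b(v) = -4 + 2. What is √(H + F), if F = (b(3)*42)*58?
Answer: 6*I*√1799698601 ≈ 2.5454e+5*I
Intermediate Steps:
b(v) = -2
Y = -10798031863 (Y = 118297*(-91279) = -10798031863)
F = -4872 (F = -2*42*58 = -84*58 = -4872)
H = -64789144764 (H = 6*((-56130 - 10798031863) - 102801) = 6*(-10798087993 - 102801) = 6*(-10798190794) = -64789144764)
√(H + F) = √(-64789144764 - 4872) = √(-64789149636) = 6*I*√1799698601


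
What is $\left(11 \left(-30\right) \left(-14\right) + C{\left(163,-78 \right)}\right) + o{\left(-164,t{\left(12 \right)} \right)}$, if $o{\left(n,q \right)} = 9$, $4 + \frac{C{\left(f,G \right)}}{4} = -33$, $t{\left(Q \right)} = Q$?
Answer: $4481$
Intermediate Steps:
$C{\left(f,G \right)} = -148$ ($C{\left(f,G \right)} = -16 + 4 \left(-33\right) = -16 - 132 = -148$)
$\left(11 \left(-30\right) \left(-14\right) + C{\left(163,-78 \right)}\right) + o{\left(-164,t{\left(12 \right)} \right)} = \left(11 \left(-30\right) \left(-14\right) - 148\right) + 9 = \left(\left(-330\right) \left(-14\right) - 148\right) + 9 = \left(4620 - 148\right) + 9 = 4472 + 9 = 4481$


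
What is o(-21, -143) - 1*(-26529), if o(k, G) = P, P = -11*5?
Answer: 26474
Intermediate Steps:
P = -55
o(k, G) = -55
o(-21, -143) - 1*(-26529) = -55 - 1*(-26529) = -55 + 26529 = 26474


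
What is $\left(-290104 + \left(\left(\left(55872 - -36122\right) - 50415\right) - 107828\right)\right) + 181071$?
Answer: $-175282$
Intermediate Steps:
$\left(-290104 + \left(\left(\left(55872 - -36122\right) - 50415\right) - 107828\right)\right) + 181071 = \left(-290104 + \left(\left(\left(55872 + 36122\right) - 50415\right) - 107828\right)\right) + 181071 = \left(-290104 + \left(\left(91994 - 50415\right) - 107828\right)\right) + 181071 = \left(-290104 + \left(41579 - 107828\right)\right) + 181071 = \left(-290104 - 66249\right) + 181071 = -356353 + 181071 = -175282$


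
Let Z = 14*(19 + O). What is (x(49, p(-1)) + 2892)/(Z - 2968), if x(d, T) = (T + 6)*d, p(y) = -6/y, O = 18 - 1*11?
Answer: -290/217 ≈ -1.3364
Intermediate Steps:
O = 7 (O = 18 - 11 = 7)
x(d, T) = d*(6 + T) (x(d, T) = (6 + T)*d = d*(6 + T))
Z = 364 (Z = 14*(19 + 7) = 14*26 = 364)
(x(49, p(-1)) + 2892)/(Z - 2968) = (49*(6 - 6/(-1)) + 2892)/(364 - 2968) = (49*(6 - 6*(-1)) + 2892)/(-2604) = (49*(6 + 6) + 2892)*(-1/2604) = (49*12 + 2892)*(-1/2604) = (588 + 2892)*(-1/2604) = 3480*(-1/2604) = -290/217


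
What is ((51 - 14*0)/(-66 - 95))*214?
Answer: -10914/161 ≈ -67.789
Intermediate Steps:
((51 - 14*0)/(-66 - 95))*214 = ((51 + 0)/(-161))*214 = (51*(-1/161))*214 = -51/161*214 = -10914/161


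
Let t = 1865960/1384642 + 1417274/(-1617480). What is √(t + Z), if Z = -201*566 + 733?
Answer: I*√20088047196488121495464545/13331135370 ≈ 336.2*I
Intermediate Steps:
Z = -113033 (Z = -113766 + 733 = -113033)
t = 263933968723/559907685540 (t = 1865960*(1/1384642) + 1417274*(-1/1617480) = 932980/692321 - 708637/808740 = 263933968723/559907685540 ≈ 0.47139)
√(t + Z) = √(263933968723/559907685540 - 113033) = √(-63287781485674097/559907685540) = I*√20088047196488121495464545/13331135370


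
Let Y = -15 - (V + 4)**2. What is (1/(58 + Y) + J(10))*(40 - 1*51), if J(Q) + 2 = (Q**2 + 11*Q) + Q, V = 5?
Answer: -91113/38 ≈ -2397.7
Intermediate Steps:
Y = -96 (Y = -15 - (5 + 4)**2 = -15 - 1*9**2 = -15 - 1*81 = -15 - 81 = -96)
J(Q) = -2 + Q**2 + 12*Q (J(Q) = -2 + ((Q**2 + 11*Q) + Q) = -2 + (Q**2 + 12*Q) = -2 + Q**2 + 12*Q)
(1/(58 + Y) + J(10))*(40 - 1*51) = (1/(58 - 96) + (-2 + 10**2 + 12*10))*(40 - 1*51) = (1/(-38) + (-2 + 100 + 120))*(40 - 51) = (-1/38 + 218)*(-11) = (8283/38)*(-11) = -91113/38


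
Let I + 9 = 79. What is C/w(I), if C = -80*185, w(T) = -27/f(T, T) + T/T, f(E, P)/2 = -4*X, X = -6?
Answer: -236800/7 ≈ -33829.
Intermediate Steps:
f(E, P) = 48 (f(E, P) = 2*(-4*(-6)) = 2*24 = 48)
I = 70 (I = -9 + 79 = 70)
w(T) = 7/16 (w(T) = -27/48 + T/T = -27*1/48 + 1 = -9/16 + 1 = 7/16)
C = -14800
C/w(I) = -14800/7/16 = -14800*16/7 = -236800/7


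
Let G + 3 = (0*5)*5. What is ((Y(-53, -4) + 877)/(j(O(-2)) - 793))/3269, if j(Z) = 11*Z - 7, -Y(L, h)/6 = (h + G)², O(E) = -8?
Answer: -583/2902872 ≈ -0.00020084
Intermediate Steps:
G = -3 (G = -3 + (0*5)*5 = -3 + 0*5 = -3 + 0 = -3)
Y(L, h) = -6*(-3 + h)² (Y(L, h) = -6*(h - 3)² = -6*(-3 + h)²)
j(Z) = -7 + 11*Z
((Y(-53, -4) + 877)/(j(O(-2)) - 793))/3269 = ((-6*(-3 - 4)² + 877)/((-7 + 11*(-8)) - 793))/3269 = ((-6*(-7)² + 877)/((-7 - 88) - 793))*(1/3269) = ((-6*49 + 877)/(-95 - 793))*(1/3269) = ((-294 + 877)/(-888))*(1/3269) = (583*(-1/888))*(1/3269) = -583/888*1/3269 = -583/2902872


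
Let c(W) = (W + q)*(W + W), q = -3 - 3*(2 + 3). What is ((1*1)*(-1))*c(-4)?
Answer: -176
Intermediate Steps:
q = -18 (q = -3 - 3*5 = -3 - 15 = -18)
c(W) = 2*W*(-18 + W) (c(W) = (W - 18)*(W + W) = (-18 + W)*(2*W) = 2*W*(-18 + W))
((1*1)*(-1))*c(-4) = ((1*1)*(-1))*(2*(-4)*(-18 - 4)) = (1*(-1))*(2*(-4)*(-22)) = -1*176 = -176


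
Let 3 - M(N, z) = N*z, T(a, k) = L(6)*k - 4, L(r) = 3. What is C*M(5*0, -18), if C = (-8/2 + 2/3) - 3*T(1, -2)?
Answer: 80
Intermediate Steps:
T(a, k) = -4 + 3*k (T(a, k) = 3*k - 4 = -4 + 3*k)
M(N, z) = 3 - N*z
C = 80/3 (C = (-8/2 + 2/3) - 3*(-4 + 3*(-2)) = (-8*½ + 2*(⅓)) - 3*(-4 - 6) = (-4 + ⅔) - 3*(-10) = -10/3 + 30 = 80/3 ≈ 26.667)
C*M(5*0, -18) = 80*(3 - 1*5*0*(-18))/3 = 80*(3 - 1*0*(-18))/3 = 80*(3 + 0)/3 = (80/3)*3 = 80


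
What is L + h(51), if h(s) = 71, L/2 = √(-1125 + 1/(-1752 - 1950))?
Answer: 71 + I*√15417908202/1851 ≈ 71.0 + 67.082*I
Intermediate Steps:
L = I*√15417908202/1851 (L = 2*√(-1125 + 1/(-1752 - 1950)) = 2*√(-1125 + 1/(-3702)) = 2*√(-1125 - 1/3702) = 2*√(-4164751/3702) = 2*(I*√15417908202/3702) = I*√15417908202/1851 ≈ 67.082*I)
L + h(51) = I*√15417908202/1851 + 71 = 71 + I*√15417908202/1851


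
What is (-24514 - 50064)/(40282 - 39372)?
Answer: -5327/65 ≈ -81.954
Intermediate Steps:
(-24514 - 50064)/(40282 - 39372) = -74578/910 = -74578*1/910 = -5327/65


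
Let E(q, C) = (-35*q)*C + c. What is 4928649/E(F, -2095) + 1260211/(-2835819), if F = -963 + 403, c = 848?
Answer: -5974770172873/10585635909408 ≈ -0.56442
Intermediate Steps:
F = -560
E(q, C) = 848 - 35*C*q (E(q, C) = (-35*q)*C + 848 = -35*C*q + 848 = 848 - 35*C*q)
4928649/E(F, -2095) + 1260211/(-2835819) = 4928649/(848 - 35*(-2095)*(-560)) + 1260211/(-2835819) = 4928649/(848 - 41062000) + 1260211*(-1/2835819) = 4928649/(-41061152) - 1260211/2835819 = 4928649*(-1/41061152) - 1260211/2835819 = -448059/3732832 - 1260211/2835819 = -5974770172873/10585635909408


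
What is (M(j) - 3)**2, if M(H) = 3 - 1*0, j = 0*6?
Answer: 0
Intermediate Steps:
j = 0
M(H) = 3 (M(H) = 3 + 0 = 3)
(M(j) - 3)**2 = (3 - 3)**2 = 0**2 = 0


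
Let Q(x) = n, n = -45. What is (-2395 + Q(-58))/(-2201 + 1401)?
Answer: 61/20 ≈ 3.0500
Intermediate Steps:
Q(x) = -45
(-2395 + Q(-58))/(-2201 + 1401) = (-2395 - 45)/(-2201 + 1401) = -2440/(-800) = -2440*(-1/800) = 61/20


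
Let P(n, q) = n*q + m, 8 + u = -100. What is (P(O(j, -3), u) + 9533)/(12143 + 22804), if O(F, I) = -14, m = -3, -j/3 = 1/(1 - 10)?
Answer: 11042/34947 ≈ 0.31596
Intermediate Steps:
j = ⅓ (j = -3/(1 - 10) = -3/(-9) = -3*(-⅑) = ⅓ ≈ 0.33333)
u = -108 (u = -8 - 100 = -108)
P(n, q) = -3 + n*q (P(n, q) = n*q - 3 = -3 + n*q)
(P(O(j, -3), u) + 9533)/(12143 + 22804) = ((-3 - 14*(-108)) + 9533)/(12143 + 22804) = ((-3 + 1512) + 9533)/34947 = (1509 + 9533)*(1/34947) = 11042*(1/34947) = 11042/34947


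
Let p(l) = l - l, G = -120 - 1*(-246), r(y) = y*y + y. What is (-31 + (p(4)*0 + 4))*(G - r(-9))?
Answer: -1458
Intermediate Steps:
r(y) = y + y² (r(y) = y² + y = y + y²)
G = 126 (G = -120 + 246 = 126)
p(l) = 0
(-31 + (p(4)*0 + 4))*(G - r(-9)) = (-31 + (0*0 + 4))*(126 - (-9)*(1 - 9)) = (-31 + (0 + 4))*(126 - (-9)*(-8)) = (-31 + 4)*(126 - 1*72) = -27*(126 - 72) = -27*54 = -1458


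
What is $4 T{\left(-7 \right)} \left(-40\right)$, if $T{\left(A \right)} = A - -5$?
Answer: $320$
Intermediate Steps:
$T{\left(A \right)} = 5 + A$ ($T{\left(A \right)} = A + 5 = 5 + A$)
$4 T{\left(-7 \right)} \left(-40\right) = 4 \left(5 - 7\right) \left(-40\right) = 4 \left(-2\right) \left(-40\right) = \left(-8\right) \left(-40\right) = 320$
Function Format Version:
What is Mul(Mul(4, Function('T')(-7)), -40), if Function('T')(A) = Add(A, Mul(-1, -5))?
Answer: 320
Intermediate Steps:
Function('T')(A) = Add(5, A) (Function('T')(A) = Add(A, 5) = Add(5, A))
Mul(Mul(4, Function('T')(-7)), -40) = Mul(Mul(4, Add(5, -7)), -40) = Mul(Mul(4, -2), -40) = Mul(-8, -40) = 320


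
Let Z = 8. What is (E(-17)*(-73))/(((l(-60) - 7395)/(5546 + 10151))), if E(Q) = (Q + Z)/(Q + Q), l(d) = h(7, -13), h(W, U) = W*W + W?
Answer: 10312929/249526 ≈ 41.330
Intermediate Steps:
h(W, U) = W + W**2 (h(W, U) = W**2 + W = W + W**2)
l(d) = 56 (l(d) = 7*(1 + 7) = 7*8 = 56)
E(Q) = (8 + Q)/(2*Q) (E(Q) = (Q + 8)/(Q + Q) = (8 + Q)/((2*Q)) = (8 + Q)*(1/(2*Q)) = (8 + Q)/(2*Q))
(E(-17)*(-73))/(((l(-60) - 7395)/(5546 + 10151))) = (((1/2)*(8 - 17)/(-17))*(-73))/(((56 - 7395)/(5546 + 10151))) = (((1/2)*(-1/17)*(-9))*(-73))/((-7339/15697)) = ((9/34)*(-73))/((-7339*1/15697)) = -657/(34*(-7339/15697)) = -657/34*(-15697/7339) = 10312929/249526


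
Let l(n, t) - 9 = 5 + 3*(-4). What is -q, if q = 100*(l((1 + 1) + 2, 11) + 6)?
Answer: -800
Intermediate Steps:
l(n, t) = 2 (l(n, t) = 9 + (5 + 3*(-4)) = 9 + (5 - 12) = 9 - 7 = 2)
q = 800 (q = 100*(2 + 6) = 100*8 = 800)
-q = -1*800 = -800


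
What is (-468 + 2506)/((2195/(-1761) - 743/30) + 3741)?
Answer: 11963060/21806973 ≈ 0.54859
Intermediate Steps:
(-468 + 2506)/((2195/(-1761) - 743/30) + 3741) = 2038/((2195*(-1/1761) - 743*1/30) + 3741) = 2038/((-2195/1761 - 743/30) + 3741) = 2038/(-152697/5870 + 3741) = 2038/(21806973/5870) = 2038*(5870/21806973) = 11963060/21806973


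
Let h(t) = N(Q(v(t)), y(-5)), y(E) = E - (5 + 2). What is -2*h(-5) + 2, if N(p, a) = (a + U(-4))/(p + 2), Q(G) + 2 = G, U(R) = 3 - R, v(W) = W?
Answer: 0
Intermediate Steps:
y(E) = -7 + E (y(E) = E - 1*7 = E - 7 = -7 + E)
Q(G) = -2 + G
N(p, a) = (7 + a)/(2 + p) (N(p, a) = (a + (3 - 1*(-4)))/(p + 2) = (a + (3 + 4))/(2 + p) = (a + 7)/(2 + p) = (7 + a)/(2 + p))
h(t) = -5/t (h(t) = (7 + (-7 - 5))/(2 + (-2 + t)) = (7 - 12)/t = -5/t)
-2*h(-5) + 2 = -(-10)/(-5) + 2 = -(-10)*(-1)/5 + 2 = -2*1 + 2 = -2 + 2 = 0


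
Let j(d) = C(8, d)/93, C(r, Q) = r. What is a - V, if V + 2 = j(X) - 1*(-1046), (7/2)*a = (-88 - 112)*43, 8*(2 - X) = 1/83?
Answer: -2279300/651 ≈ -3501.2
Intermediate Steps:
X = 1327/664 (X = 2 - ⅛/83 = 2 - ⅛*1/83 = 2 - 1/664 = 1327/664 ≈ 1.9985)
j(d) = 8/93
a = -17200/7 (a = 2*((-88 - 112)*43)/7 = 2*(-200*43)/7 = (2/7)*(-8600) = -17200/7 ≈ -2457.1)
V = 97100/93 (V = -2 + (8/93 - 1*(-1046)) = -2 + (8/93 + 1046) = -2 + 97286/93 = 97100/93 ≈ 1044.1)
a - V = -17200/7 - 1*97100/93 = -17200/7 - 97100/93 = -2279300/651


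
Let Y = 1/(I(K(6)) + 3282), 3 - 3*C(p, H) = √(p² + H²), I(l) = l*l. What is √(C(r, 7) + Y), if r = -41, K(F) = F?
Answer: √(11012442 - 3669708*√1730)/3318 ≈ 3.5867*I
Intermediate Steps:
I(l) = l²
C(p, H) = 1 - √(H² + p²)/3 (C(p, H) = 1 - √(p² + H²)/3 = 1 - √(H² + p²)/3)
Y = 1/3318 (Y = 1/(6² + 3282) = 1/(36 + 3282) = 1/3318 ≈ 0.00030139)
√(C(r, 7) + Y) = √((1 - √(7² + (-41)²)/3) + 1/3318) = √((1 - √(49 + 1681)/3) + 1/3318) = √((1 - √1730/3) + 1/3318) = √(3319/3318 - √1730/3)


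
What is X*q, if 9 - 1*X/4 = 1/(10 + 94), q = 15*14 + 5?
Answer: 201025/26 ≈ 7731.7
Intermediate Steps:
q = 215 (q = 210 + 5 = 215)
X = 935/26 (X = 36 - 4/(10 + 94) = 36 - 4/104 = 36 - 4*1/104 = 36 - 1/26 = 935/26 ≈ 35.962)
X*q = (935/26)*215 = 201025/26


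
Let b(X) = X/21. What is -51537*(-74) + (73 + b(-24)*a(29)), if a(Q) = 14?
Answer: 3813795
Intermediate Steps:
b(X) = X/21 (b(X) = X*(1/21) = X/21)
-51537*(-74) + (73 + b(-24)*a(29)) = -51537*(-74) + (73 + ((1/21)*(-24))*14) = 3813738 + (73 - 8/7*14) = 3813738 + (73 - 16) = 3813738 + 57 = 3813795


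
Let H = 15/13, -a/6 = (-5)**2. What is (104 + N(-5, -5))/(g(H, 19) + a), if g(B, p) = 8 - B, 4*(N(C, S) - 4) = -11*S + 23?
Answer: -3315/3722 ≈ -0.89065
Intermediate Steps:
N(C, S) = 39/4 - 11*S/4 (N(C, S) = 4 + (-11*S + 23)/4 = 4 + (23 - 11*S)/4 = 4 + (23/4 - 11*S/4) = 39/4 - 11*S/4)
a = -150 (a = -6*(-5)**2 = -6*25 = -150)
H = 15/13 (H = 15*(1/13) = 15/13 ≈ 1.1538)
(104 + N(-5, -5))/(g(H, 19) + a) = (104 + (39/4 - 11/4*(-5)))/((8 - 1*15/13) - 150) = (104 + (39/4 + 55/4))/((8 - 15/13) - 150) = (104 + 47/2)/(89/13 - 150) = 255/(2*(-1861/13)) = (255/2)*(-13/1861) = -3315/3722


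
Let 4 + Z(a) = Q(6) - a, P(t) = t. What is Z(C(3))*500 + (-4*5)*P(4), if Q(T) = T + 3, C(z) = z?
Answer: 920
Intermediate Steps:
Q(T) = 3 + T
Z(a) = 5 - a (Z(a) = -4 + ((3 + 6) - a) = -4 + (9 - a) = 5 - a)
Z(C(3))*500 + (-4*5)*P(4) = (5 - 1*3)*500 - 4*5*4 = (5 - 3)*500 - 20*4 = 2*500 - 80 = 1000 - 80 = 920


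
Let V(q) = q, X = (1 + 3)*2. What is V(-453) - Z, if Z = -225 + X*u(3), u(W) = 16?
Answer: -356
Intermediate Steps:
X = 8 (X = 4*2 = 8)
Z = -97 (Z = -225 + 8*16 = -225 + 128 = -97)
V(-453) - Z = -453 - 1*(-97) = -453 + 97 = -356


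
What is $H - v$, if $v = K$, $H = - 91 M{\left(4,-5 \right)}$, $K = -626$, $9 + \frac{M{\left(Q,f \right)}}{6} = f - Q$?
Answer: $10454$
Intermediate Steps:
$M{\left(Q,f \right)} = -54 - 6 Q + 6 f$ ($M{\left(Q,f \right)} = -54 + 6 \left(f - Q\right) = -54 - \left(- 6 f + 6 Q\right) = -54 - 6 Q + 6 f$)
$H = 9828$ ($H = - 91 \left(-54 - 24 + 6 \left(-5\right)\right) = - 91 \left(-54 - 24 - 30\right) = \left(-91\right) \left(-108\right) = 9828$)
$v = -626$
$H - v = 9828 - -626 = 9828 + 626 = 10454$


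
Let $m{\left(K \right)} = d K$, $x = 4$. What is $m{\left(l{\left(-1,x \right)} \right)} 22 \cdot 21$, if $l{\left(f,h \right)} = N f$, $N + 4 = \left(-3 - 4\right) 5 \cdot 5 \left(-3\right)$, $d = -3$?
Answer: $722106$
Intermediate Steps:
$N = 521$ ($N = -4 + \left(-3 - 4\right) 5 \cdot 5 \left(-3\right) = -4 + \left(-7\right) 5 \cdot 5 \left(-3\right) = -4 + \left(-35\right) 5 \left(-3\right) = -4 - -525 = -4 + 525 = 521$)
$l{\left(f,h \right)} = 521 f$
$m{\left(K \right)} = - 3 K$
$m{\left(l{\left(-1,x \right)} \right)} 22 \cdot 21 = - 3 \cdot 521 \left(-1\right) 22 \cdot 21 = \left(-3\right) \left(-521\right) 22 \cdot 21 = 1563 \cdot 22 \cdot 21 = 34386 \cdot 21 = 722106$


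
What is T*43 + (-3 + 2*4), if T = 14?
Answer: 607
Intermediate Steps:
T*43 + (-3 + 2*4) = 14*43 + (-3 + 2*4) = 602 + (-3 + 8) = 602 + 5 = 607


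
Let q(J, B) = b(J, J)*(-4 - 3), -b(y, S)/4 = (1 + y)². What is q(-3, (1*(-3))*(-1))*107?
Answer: 11984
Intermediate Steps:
b(y, S) = -4*(1 + y)²
q(J, B) = 28*(1 + J)² (q(J, B) = (-4*(1 + J)²)*(-4 - 3) = -4*(1 + J)²*(-7) = 28*(1 + J)²)
q(-3, (1*(-3))*(-1))*107 = (28*(1 - 3)²)*107 = (28*(-2)²)*107 = (28*4)*107 = 112*107 = 11984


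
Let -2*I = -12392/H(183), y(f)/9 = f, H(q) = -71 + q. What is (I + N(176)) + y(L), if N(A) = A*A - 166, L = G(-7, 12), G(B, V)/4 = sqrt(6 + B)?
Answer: 864229/28 + 36*I ≈ 30865.0 + 36.0*I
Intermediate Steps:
G(B, V) = 4*sqrt(6 + B)
L = 4*I (L = 4*sqrt(6 - 7) = 4*sqrt(-1) = 4*I ≈ 4.0*I)
N(A) = -166 + A**2 (N(A) = A**2 - 166 = -166 + A**2)
y(f) = 9*f
I = 1549/28 (I = -(-6196)/(-71 + 183) = -(-6196)/112 = -1/2*(-1549/14) = 1549/28 ≈ 55.321)
(I + N(176)) + y(L) = (1549/28 + (-166 + 176**2)) + 9*(4*I) = (1549/28 + (-166 + 30976)) + 36*I = (1549/28 + 30810) + 36*I = 864229/28 + 36*I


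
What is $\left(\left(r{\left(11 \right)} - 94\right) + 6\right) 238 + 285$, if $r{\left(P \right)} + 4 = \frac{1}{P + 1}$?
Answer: $- \frac{129547}{6} \approx -21591.0$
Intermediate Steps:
$r{\left(P \right)} = -4 + \frac{1}{1 + P}$ ($r{\left(P \right)} = -4 + \frac{1}{P + 1} = -4 + \frac{1}{1 + P}$)
$\left(\left(r{\left(11 \right)} - 94\right) + 6\right) 238 + 285 = \left(\left(\frac{-3 - 44}{1 + 11} - 94\right) + 6\right) 238 + 285 = \left(\left(\frac{-3 - 44}{12} - 94\right) + 6\right) 238 + 285 = \left(\left(\frac{1}{12} \left(-47\right) - 94\right) + 6\right) 238 + 285 = \left(\left(- \frac{47}{12} - 94\right) + 6\right) 238 + 285 = \left(- \frac{1175}{12} + 6\right) 238 + 285 = \left(- \frac{1103}{12}\right) 238 + 285 = - \frac{131257}{6} + 285 = - \frac{129547}{6}$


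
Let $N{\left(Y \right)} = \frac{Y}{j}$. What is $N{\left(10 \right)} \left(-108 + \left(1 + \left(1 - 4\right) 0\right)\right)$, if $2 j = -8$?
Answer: $\frac{535}{2} \approx 267.5$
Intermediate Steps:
$j = -4$ ($j = \frac{1}{2} \left(-8\right) = -4$)
$N{\left(Y \right)} = - \frac{Y}{4}$ ($N{\left(Y \right)} = \frac{Y}{-4} = Y \left(- \frac{1}{4}\right) = - \frac{Y}{4}$)
$N{\left(10 \right)} \left(-108 + \left(1 + \left(1 - 4\right) 0\right)\right) = \left(- \frac{1}{4}\right) 10 \left(-108 + \left(1 + \left(1 - 4\right) 0\right)\right) = - \frac{5 \left(-108 + \left(1 + \left(1 - 4\right) 0\right)\right)}{2} = - \frac{5 \left(-108 + \left(1 - 0\right)\right)}{2} = - \frac{5 \left(-108 + \left(1 + 0\right)\right)}{2} = - \frac{5 \left(-108 + 1\right)}{2} = \left(- \frac{5}{2}\right) \left(-107\right) = \frac{535}{2}$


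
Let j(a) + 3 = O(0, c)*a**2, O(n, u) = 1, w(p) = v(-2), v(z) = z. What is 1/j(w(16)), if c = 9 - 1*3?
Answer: 1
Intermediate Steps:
w(p) = -2
c = 6 (c = 9 - 3 = 6)
j(a) = -3 + a**2 (j(a) = -3 + 1*a**2 = -3 + a**2)
1/j(w(16)) = 1/(-3 + (-2)**2) = 1/(-3 + 4) = 1/1 = 1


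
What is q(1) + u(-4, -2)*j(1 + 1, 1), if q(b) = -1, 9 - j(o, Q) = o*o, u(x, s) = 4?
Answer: 19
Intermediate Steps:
j(o, Q) = 9 - o² (j(o, Q) = 9 - o*o = 9 - o²)
q(1) + u(-4, -2)*j(1 + 1, 1) = -1 + 4*(9 - (1 + 1)²) = -1 + 4*(9 - 1*2²) = -1 + 4*(9 - 1*4) = -1 + 4*(9 - 4) = -1 + 4*5 = -1 + 20 = 19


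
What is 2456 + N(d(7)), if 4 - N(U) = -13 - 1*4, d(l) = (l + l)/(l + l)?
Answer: 2477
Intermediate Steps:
d(l) = 1 (d(l) = (2*l)/((2*l)) = (2*l)*(1/(2*l)) = 1)
N(U) = 21 (N(U) = 4 - (-13 - 1*4) = 4 - (-13 - 4) = 4 - 1*(-17) = 4 + 17 = 21)
2456 + N(d(7)) = 2456 + 21 = 2477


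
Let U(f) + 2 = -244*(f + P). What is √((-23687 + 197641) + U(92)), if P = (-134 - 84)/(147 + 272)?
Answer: 2*√6655120298/419 ≈ 389.40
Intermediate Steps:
P = -218/419 ≈ -0.52029
U(f) = 52354/419 - 244*f (U(f) = -2 - 244*(f - 218/419) = -2 - 244*(-218/419 + f) = -2 + (53192/419 - 244*f) = 52354/419 - 244*f)
√((-23687 + 197641) + U(92)) = √((-23687 + 197641) + (52354/419 - 244*92)) = √(173954 + (52354/419 - 22448)) = √(173954 - 9353358/419) = √(63533368/419) = 2*√6655120298/419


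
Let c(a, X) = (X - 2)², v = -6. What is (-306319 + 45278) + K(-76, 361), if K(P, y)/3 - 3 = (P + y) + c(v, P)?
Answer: -241925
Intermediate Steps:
c(a, X) = (-2 + X)²
K(P, y) = 9 + 3*P + 3*y + 3*(-2 + P)² (K(P, y) = 9 + 3*((P + y) + (-2 + P)²) = 9 + 3*(P + y + (-2 + P)²) = 9 + (3*P + 3*y + 3*(-2 + P)²) = 9 + 3*P + 3*y + 3*(-2 + P)²)
(-306319 + 45278) + K(-76, 361) = (-306319 + 45278) + (9 + 3*(-76) + 3*361 + 3*(-2 - 76)²) = -261041 + (9 - 228 + 1083 + 3*(-78)²) = -261041 + (9 - 228 + 1083 + 3*6084) = -261041 + (9 - 228 + 1083 + 18252) = -261041 + 19116 = -241925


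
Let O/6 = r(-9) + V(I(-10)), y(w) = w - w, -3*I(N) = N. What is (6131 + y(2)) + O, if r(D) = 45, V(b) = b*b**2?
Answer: 59609/9 ≈ 6623.2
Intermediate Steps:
I(N) = -N/3
y(w) = 0
V(b) = b**3
O = 4430/9 (O = 6*(45 + (-1/3*(-10))**3) = 6*(45 + (10/3)**3) = 6*(45 + 1000/27) = 6*(2215/27) = 4430/9 ≈ 492.22)
(6131 + y(2)) + O = (6131 + 0) + 4430/9 = 6131 + 4430/9 = 59609/9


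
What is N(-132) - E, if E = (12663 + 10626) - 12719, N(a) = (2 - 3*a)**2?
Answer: 147834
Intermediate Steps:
E = 10570 (E = 23289 - 12719 = 10570)
N(-132) - E = (-2 + 3*(-132))**2 - 1*10570 = (-2 - 396)**2 - 10570 = (-398)**2 - 10570 = 158404 - 10570 = 147834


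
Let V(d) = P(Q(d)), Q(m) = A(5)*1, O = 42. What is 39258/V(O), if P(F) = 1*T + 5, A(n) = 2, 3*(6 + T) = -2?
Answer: -117774/5 ≈ -23555.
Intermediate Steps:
T = -20/3 (T = -6 + (⅓)*(-2) = -6 - ⅔ = -20/3 ≈ -6.6667)
Q(m) = 2 (Q(m) = 2*1 = 2)
P(F) = -5/3 (P(F) = 1*(-20/3) + 5 = -20/3 + 5 = -5/3)
V(d) = -5/3
39258/V(O) = 39258/(-5/3) = 39258*(-⅗) = -117774/5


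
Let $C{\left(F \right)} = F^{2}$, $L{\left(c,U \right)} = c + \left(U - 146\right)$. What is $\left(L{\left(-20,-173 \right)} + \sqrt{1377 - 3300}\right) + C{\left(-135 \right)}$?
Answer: $17886 + i \sqrt{1923} \approx 17886.0 + 43.852 i$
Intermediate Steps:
$L{\left(c,U \right)} = -146 + U + c$ ($L{\left(c,U \right)} = c + \left(-146 + U\right) = -146 + U + c$)
$\left(L{\left(-20,-173 \right)} + \sqrt{1377 - 3300}\right) + C{\left(-135 \right)} = \left(\left(-146 - 173 - 20\right) + \sqrt{1377 - 3300}\right) + \left(-135\right)^{2} = \left(-339 + \sqrt{-1923}\right) + 18225 = \left(-339 + i \sqrt{1923}\right) + 18225 = 17886 + i \sqrt{1923}$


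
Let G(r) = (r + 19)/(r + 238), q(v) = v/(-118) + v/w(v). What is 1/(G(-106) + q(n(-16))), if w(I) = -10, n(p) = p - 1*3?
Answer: 12980/18197 ≈ 0.71330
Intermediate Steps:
n(p) = -3 + p (n(p) = p - 3 = -3 + p)
q(v) = -32*v/295 (q(v) = v/(-118) + v/(-10) = v*(-1/118) + v*(-⅒) = -v/118 - v/10 = -32*v/295)
G(r) = (19 + r)/(238 + r)
1/(G(-106) + q(n(-16))) = 1/((19 - 106)/(238 - 106) - 32*(-3 - 16)/295) = 1/(-87/132 - 32/295*(-19)) = 1/((1/132)*(-87) + 608/295) = 1/(-29/44 + 608/295) = 1/(18197/12980) = 12980/18197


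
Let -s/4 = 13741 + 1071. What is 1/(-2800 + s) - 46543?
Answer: -2887900065/62048 ≈ -46543.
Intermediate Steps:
s = -59248 (s = -4*(13741 + 1071) = -4*14812 = -59248)
1/(-2800 + s) - 46543 = 1/(-2800 - 59248) - 46543 = 1/(-62048) - 46543 = -1/62048 - 46543 = -2887900065/62048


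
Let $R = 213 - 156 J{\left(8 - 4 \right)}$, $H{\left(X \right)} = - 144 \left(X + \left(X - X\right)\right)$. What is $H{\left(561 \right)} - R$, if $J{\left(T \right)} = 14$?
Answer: $-78813$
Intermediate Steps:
$H{\left(X \right)} = - 144 X$ ($H{\left(X \right)} = - 144 \left(X + 0\right) = - 144 X$)
$R = -1971$ ($R = 213 - 2184 = -1971$)
$H{\left(561 \right)} - R = \left(-144\right) 561 - -1971 = -80784 + 1971 = -78813$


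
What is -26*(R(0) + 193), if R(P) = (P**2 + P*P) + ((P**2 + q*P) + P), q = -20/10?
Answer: -5018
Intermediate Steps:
q = -2 (q = -20*1/10 = -2)
R(P) = -P + 3*P**2 (R(P) = (P**2 + P*P) + ((P**2 - 2*P) + P) = (P**2 + P**2) + (P**2 - P) = 2*P**2 + (P**2 - P) = -P + 3*P**2)
-26*(R(0) + 193) = -26*(0*(-1 + 3*0) + 193) = -26*(0*(-1 + 0) + 193) = -26*(0*(-1) + 193) = -26*(0 + 193) = -26*193 = -5018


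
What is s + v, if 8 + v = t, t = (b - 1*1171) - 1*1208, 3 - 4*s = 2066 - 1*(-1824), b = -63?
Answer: -13687/4 ≈ -3421.8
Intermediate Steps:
s = -3887/4 (s = ¾ - (2066 - 1*(-1824))/4 = ¾ - (2066 + 1824)/4 = ¾ - ¼*3890 = ¾ - 1945/2 = -3887/4 ≈ -971.75)
t = -2442 (t = (-63 - 1*1171) - 1*1208 = (-63 - 1171) - 1208 = -1234 - 1208 = -2442)
v = -2450 (v = -8 - 2442 = -2450)
s + v = -3887/4 - 2450 = -13687/4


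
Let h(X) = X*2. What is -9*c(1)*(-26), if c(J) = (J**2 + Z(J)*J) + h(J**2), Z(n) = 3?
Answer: 1404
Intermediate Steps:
h(X) = 2*X
c(J) = 3*J + 3*J**2 (c(J) = (J**2 + 3*J) + 2*J**2 = 3*J + 3*J**2)
-9*c(1)*(-26) = -27*(1 + 1)*(-26) = -27*2*(-26) = -9*6*(-26) = -54*(-26) = 1404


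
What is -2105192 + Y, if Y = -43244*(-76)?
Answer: 1181352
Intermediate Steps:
Y = 3286544
-2105192 + Y = -2105192 + 3286544 = 1181352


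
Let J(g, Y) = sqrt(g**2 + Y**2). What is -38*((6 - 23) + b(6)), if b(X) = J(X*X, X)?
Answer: 646 - 228*sqrt(37) ≈ -740.87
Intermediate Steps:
J(g, Y) = sqrt(Y**2 + g**2)
b(X) = sqrt(X**2 + X**4) (b(X) = sqrt(X**2 + (X*X)**2) = sqrt(X**2 + (X**2)**2) = sqrt(X**2 + X**4))
-38*((6 - 23) + b(6)) = -38*((6 - 23) + sqrt(6**2 + 6**4)) = -38*(-17 + sqrt(36 + 1296)) = -38*(-17 + sqrt(1332)) = -38*(-17 + 6*sqrt(37)) = 646 - 228*sqrt(37)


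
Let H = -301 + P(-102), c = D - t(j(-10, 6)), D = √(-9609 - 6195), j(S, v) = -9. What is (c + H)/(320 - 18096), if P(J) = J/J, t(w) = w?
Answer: 291/17776 - 3*I*√439/8888 ≈ 0.01637 - 0.0070721*I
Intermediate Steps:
D = 6*I*√439 (D = √(-15804) = 6*I*√439 ≈ 125.71*I)
P(J) = 1
c = 9 + 6*I*√439 (c = 6*I*√439 - 1*(-9) = 6*I*√439 + 9 = 9 + 6*I*√439 ≈ 9.0 + 125.71*I)
H = -300 (H = -301 + 1 = -300)
(c + H)/(320 - 18096) = ((9 + 6*I*√439) - 300)/(320 - 18096) = (-291 + 6*I*√439)/(-17776) = (-291 + 6*I*√439)*(-1/17776) = 291/17776 - 3*I*√439/8888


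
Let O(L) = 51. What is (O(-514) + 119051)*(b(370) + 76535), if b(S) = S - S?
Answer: 9115471570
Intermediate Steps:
b(S) = 0
(O(-514) + 119051)*(b(370) + 76535) = (51 + 119051)*(0 + 76535) = 119102*76535 = 9115471570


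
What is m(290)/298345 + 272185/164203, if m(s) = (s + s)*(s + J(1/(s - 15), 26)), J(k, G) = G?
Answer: 22260031933/9797828807 ≈ 2.2719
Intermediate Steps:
m(s) = 2*s*(26 + s) (m(s) = (s + s)*(s + 26) = (2*s)*(26 + s) = 2*s*(26 + s))
m(290)/298345 + 272185/164203 = (2*290*(26 + 290))/298345 + 272185/164203 = (2*290*316)*(1/298345) + 272185*(1/164203) = 183280*(1/298345) + 272185/164203 = 36656/59669 + 272185/164203 = 22260031933/9797828807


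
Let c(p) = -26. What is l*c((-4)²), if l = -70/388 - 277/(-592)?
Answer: -214617/28712 ≈ -7.4748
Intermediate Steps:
l = 16509/57424 (l = -70*1/388 - 277*(-1/592) = -35/194 + 277/592 = 16509/57424 ≈ 0.28749)
l*c((-4)²) = (16509/57424)*(-26) = -214617/28712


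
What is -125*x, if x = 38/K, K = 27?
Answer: -4750/27 ≈ -175.93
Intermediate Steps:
x = 38/27 ≈ 1.4074
-125*x = -125*38/27 = -4750/27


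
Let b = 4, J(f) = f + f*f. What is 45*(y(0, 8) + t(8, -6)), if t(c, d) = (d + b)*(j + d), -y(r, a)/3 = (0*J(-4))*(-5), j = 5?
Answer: 90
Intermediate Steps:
J(f) = f + f²
y(r, a) = 0 (y(r, a) = -3*0*(-4*(1 - 4))*(-5) = -3*0*(-4*(-3))*(-5) = -3*0*12*(-5) = -0*(-5) = -3*0 = 0)
t(c, d) = (4 + d)*(5 + d) (t(c, d) = (d + 4)*(5 + d) = (4 + d)*(5 + d))
45*(y(0, 8) + t(8, -6)) = 45*(0 + (20 + (-6)² + 9*(-6))) = 45*(0 + (20 + 36 - 54)) = 45*(0 + 2) = 45*2 = 90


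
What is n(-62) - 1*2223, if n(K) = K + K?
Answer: -2347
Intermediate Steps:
n(K) = 2*K
n(-62) - 1*2223 = 2*(-62) - 1*2223 = -124 - 2223 = -2347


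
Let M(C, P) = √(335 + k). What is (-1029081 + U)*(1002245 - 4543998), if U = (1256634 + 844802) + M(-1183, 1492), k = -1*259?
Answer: -3798016538315 - 7083506*√19 ≈ -3.7980e+12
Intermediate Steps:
k = -259
M(C, P) = 2*√19 (M(C, P) = √(335 - 259) = √76 = 2*√19)
U = 2101436 + 2*√19 (U = (1256634 + 844802) + 2*√19 = 2101436 + 2*√19 ≈ 2.1014e+6)
(-1029081 + U)*(1002245 - 4543998) = (-1029081 + (2101436 + 2*√19))*(1002245 - 4543998) = (1072355 + 2*√19)*(-3541753) = -3798016538315 - 7083506*√19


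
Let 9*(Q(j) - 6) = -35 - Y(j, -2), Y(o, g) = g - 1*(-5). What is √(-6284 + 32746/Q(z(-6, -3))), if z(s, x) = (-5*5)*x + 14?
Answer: √194170/4 ≈ 110.16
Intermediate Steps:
Y(o, g) = 5 + g (Y(o, g) = g + 5 = 5 + g)
z(s, x) = 14 - 25*x (z(s, x) = -25*x + 14 = 14 - 25*x)
Q(j) = 16/9 (Q(j) = 6 + (-35 - (5 - 2))/9 = 6 + (-35 - 1*3)/9 = 6 + (-35 - 3)/9 = 6 + (⅑)*(-38) = 6 - 38/9 = 16/9)
√(-6284 + 32746/Q(z(-6, -3))) = √(-6284 + 32746/(16/9)) = √(-6284 + 32746*(9/16)) = √(-6284 + 147357/8) = √(97085/8) = √194170/4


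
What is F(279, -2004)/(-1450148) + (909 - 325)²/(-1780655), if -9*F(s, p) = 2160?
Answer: -123538579772/645553321735 ≈ -0.19137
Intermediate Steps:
F(s, p) = -240 (F(s, p) = -⅑*2160 = -240)
F(279, -2004)/(-1450148) + (909 - 325)²/(-1780655) = -240/(-1450148) + (909 - 325)²/(-1780655) = -240*(-1/1450148) + 584²*(-1/1780655) = 60/362537 + 341056*(-1/1780655) = 60/362537 - 341056/1780655 = -123538579772/645553321735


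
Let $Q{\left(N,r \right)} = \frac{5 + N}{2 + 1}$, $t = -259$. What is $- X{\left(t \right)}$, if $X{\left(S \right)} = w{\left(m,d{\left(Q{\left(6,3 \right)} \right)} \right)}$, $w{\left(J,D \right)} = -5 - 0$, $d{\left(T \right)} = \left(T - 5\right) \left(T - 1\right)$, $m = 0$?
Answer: $5$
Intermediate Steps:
$Q{\left(N,r \right)} = \frac{5}{3} + \frac{N}{3}$ ($Q{\left(N,r \right)} = \frac{5 + N}{3} = \left(5 + N\right) \frac{1}{3} = \frac{5}{3} + \frac{N}{3}$)
$d{\left(T \right)} = \left(-1 + T\right) \left(-5 + T\right)$ ($d{\left(T \right)} = \left(-5 + T\right) \left(-1 + T\right) = \left(-1 + T\right) \left(-5 + T\right)$)
$w{\left(J,D \right)} = -5$ ($w{\left(J,D \right)} = -5 + 0 = -5$)
$X{\left(S \right)} = -5$
$- X{\left(t \right)} = \left(-1\right) \left(-5\right) = 5$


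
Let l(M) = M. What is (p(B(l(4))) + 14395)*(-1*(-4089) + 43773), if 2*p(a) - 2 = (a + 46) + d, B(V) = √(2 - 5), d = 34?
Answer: 690935832 + 23931*I*√3 ≈ 6.9094e+8 + 41450.0*I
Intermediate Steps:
B(V) = I*√3 (B(V) = √(-3) = I*√3)
p(a) = 41 + a/2 (p(a) = 1 + ((a + 46) + 34)/2 = 1 + ((46 + a) + 34)/2 = 1 + (80 + a)/2 = 1 + (40 + a/2) = 41 + a/2)
(p(B(l(4))) + 14395)*(-1*(-4089) + 43773) = ((41 + (I*√3)/2) + 14395)*(-1*(-4089) + 43773) = ((41 + I*√3/2) + 14395)*(4089 + 43773) = (14436 + I*√3/2)*47862 = 690935832 + 23931*I*√3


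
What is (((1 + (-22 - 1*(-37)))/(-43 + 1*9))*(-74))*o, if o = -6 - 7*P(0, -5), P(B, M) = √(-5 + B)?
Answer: -3552/17 - 4144*I*√5/17 ≈ -208.94 - 545.07*I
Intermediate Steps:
o = -6 - 7*I*√5 (o = -6 - 7*√(-5 + 0) = -6 - 7*I*√5 ≈ -6.0 - 15.652*I)
(((1 + (-22 - 1*(-37)))/(-43 + 1*9))*(-74))*o = (((1 + (-22 - 1*(-37)))/(-43 + 1*9))*(-74))*(-6 - 7*I*√5) = (((1 + (-22 + 37))/(-43 + 9))*(-74))*(-6 - 7*I*√5) = (((1 + 15)/(-34))*(-74))*(-6 - 7*I*√5) = ((16*(-1/34))*(-74))*(-6 - 7*I*√5) = (-8/17*(-74))*(-6 - 7*I*√5) = 592*(-6 - 7*I*√5)/17 = -3552/17 - 4144*I*√5/17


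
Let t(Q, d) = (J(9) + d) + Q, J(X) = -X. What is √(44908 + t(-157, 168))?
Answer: 3*√4990 ≈ 211.92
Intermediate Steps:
t(Q, d) = -9 + Q + d (t(Q, d) = (-1*9 + d) + Q = (-9 + d) + Q = -9 + Q + d)
√(44908 + t(-157, 168)) = √(44908 + (-9 - 157 + 168)) = √(44908 + 2) = √44910 = 3*√4990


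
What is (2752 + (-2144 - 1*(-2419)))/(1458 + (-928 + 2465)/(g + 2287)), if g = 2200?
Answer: 13582149/6543583 ≈ 2.0756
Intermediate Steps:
(2752 + (-2144 - 1*(-2419)))/(1458 + (-928 + 2465)/(g + 2287)) = (2752 + (-2144 - 1*(-2419)))/(1458 + (-928 + 2465)/(2200 + 2287)) = (2752 + (-2144 + 2419))/(1458 + 1537/4487) = (2752 + 275)/(1458 + 1537*(1/4487)) = 3027/(1458 + 1537/4487) = 3027/(6543583/4487) = 3027*(4487/6543583) = 13582149/6543583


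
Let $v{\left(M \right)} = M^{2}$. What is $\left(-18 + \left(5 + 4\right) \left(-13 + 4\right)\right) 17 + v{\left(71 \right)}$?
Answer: $3358$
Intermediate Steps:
$\left(-18 + \left(5 + 4\right) \left(-13 + 4\right)\right) 17 + v{\left(71 \right)} = \left(-18 + \left(5 + 4\right) \left(-13 + 4\right)\right) 17 + 71^{2} = \left(-18 + 9 \left(-9\right)\right) 17 + 5041 = \left(-18 - 81\right) 17 + 5041 = \left(-99\right) 17 + 5041 = -1683 + 5041 = 3358$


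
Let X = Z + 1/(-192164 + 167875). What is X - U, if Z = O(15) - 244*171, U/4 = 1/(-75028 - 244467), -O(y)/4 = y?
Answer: -324252784296459/7760214055 ≈ -41784.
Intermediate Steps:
O(y) = -4*y
U = -4/319495 (U = 4/(-75028 - 244467) = 4/(-319495) = 4*(-1/319495) = -4/319495 ≈ -1.2520e-5)
Z = -41784 (Z = -4*15 - 244*171 = -60 - 41724 = -41784)
X = -1014891577/24289 (X = -41784 + 1/(-192164 + 167875) = -41784 + 1/(-24289) = -41784 - 1/24289 = -1014891577/24289 ≈ -41784.)
X - U = -1014891577/24289 - 1*(-4/319495) = -1014891577/24289 + 4/319495 = -324252784296459/7760214055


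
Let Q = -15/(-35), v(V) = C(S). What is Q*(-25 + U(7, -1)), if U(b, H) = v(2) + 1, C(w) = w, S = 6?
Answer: -54/7 ≈ -7.7143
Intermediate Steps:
v(V) = 6
U(b, H) = 7 (U(b, H) = 6 + 1 = 7)
Q = 3/7 (Q = -15*(-1/35) = 3/7 ≈ 0.42857)
Q*(-25 + U(7, -1)) = 3*(-25 + 7)/7 = (3/7)*(-18) = -54/7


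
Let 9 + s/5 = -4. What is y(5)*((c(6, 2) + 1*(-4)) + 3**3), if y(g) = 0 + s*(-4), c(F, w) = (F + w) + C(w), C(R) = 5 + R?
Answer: 9880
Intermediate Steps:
c(F, w) = 5 + F + 2*w (c(F, w) = (F + w) + (5 + w) = 5 + F + 2*w)
s = -65 (s = -45 + 5*(-4) = -45 - 20 = -65)
y(g) = 260 (y(g) = 0 - 65*(-4) = 0 + 260 = 260)
y(5)*((c(6, 2) + 1*(-4)) + 3**3) = 260*(((5 + 6 + 2*2) + 1*(-4)) + 3**3) = 260*(((5 + 6 + 4) - 4) + 27) = 260*((15 - 4) + 27) = 260*(11 + 27) = 260*38 = 9880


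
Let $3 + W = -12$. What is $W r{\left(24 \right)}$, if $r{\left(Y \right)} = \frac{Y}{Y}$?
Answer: $-15$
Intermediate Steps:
$W = -15$ ($W = -3 - 12 = -15$)
$r{\left(Y \right)} = 1$
$W r{\left(24 \right)} = \left(-15\right) 1 = -15$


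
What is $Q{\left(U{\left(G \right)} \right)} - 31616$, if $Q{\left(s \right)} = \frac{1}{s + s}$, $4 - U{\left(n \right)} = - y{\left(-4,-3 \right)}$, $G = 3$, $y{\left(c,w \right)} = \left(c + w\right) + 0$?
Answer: $- \frac{189697}{6} \approx -31616.0$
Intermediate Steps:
$y{\left(c,w \right)} = c + w$
$U{\left(n \right)} = -3$ ($U{\left(n \right)} = 4 - - (-4 - 3) = 4 - \left(-1\right) \left(-7\right) = 4 - 7 = -3$)
$Q{\left(s \right)} = \frac{1}{2 s}$
$Q{\left(U{\left(G \right)} \right)} - 31616 = \frac{1}{2 \left(-3\right)} - 31616 = \frac{1}{2} \left(- \frac{1}{3}\right) - 31616 = - \frac{1}{6} - 31616 = - \frac{189697}{6}$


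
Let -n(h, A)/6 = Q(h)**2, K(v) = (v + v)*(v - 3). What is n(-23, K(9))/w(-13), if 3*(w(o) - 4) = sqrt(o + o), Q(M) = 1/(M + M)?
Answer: -27/44965 + 9*I*sqrt(26)/179860 ≈ -0.00060047 + 0.00025515*I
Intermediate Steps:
Q(M) = 1/(2*M)
K(v) = 2*v*(-3 + v) (K(v) = (2*v)*(-3 + v) = 2*v*(-3 + v))
n(h, A) = -3/(2*h**2) (n(h, A) = -6*1/(4*h**2) = -3/(2*h**2))
w(o) = 4 + sqrt(2)*sqrt(o)/3 (w(o) = 4 + sqrt(o + o)/3 = 4 + sqrt(2*o)/3 = 4 + (sqrt(2)*sqrt(o))/3 = 4 + sqrt(2)*sqrt(o)/3)
n(-23, K(9))/w(-13) = (-3/2/(-23)**2)/(4 + sqrt(2)*sqrt(-13)/3) = (-3/2*1/529)/(4 + sqrt(2)*(I*sqrt(13))/3) = -3/(1058*(4 + I*sqrt(26)/3))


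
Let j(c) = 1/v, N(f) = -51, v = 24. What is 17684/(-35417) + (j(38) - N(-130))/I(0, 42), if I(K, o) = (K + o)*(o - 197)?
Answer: -80180971/158101488 ≈ -0.50715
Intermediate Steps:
I(K, o) = (-197 + o)*(K + o) (I(K, o) = (K + o)*(-197 + o) = (-197 + o)*(K + o))
j(c) = 1/24
17684/(-35417) + (j(38) - N(-130))/I(0, 42) = 17684/(-35417) + (1/24 - 1*(-51))/(42² - 197*0 - 197*42 + 0*42) = 17684*(-1/35417) + (1/24 + 51)/(1764 + 0 - 8274 + 0) = -17684/35417 + (1225/24)/(-6510) = -17684/35417 + (1225/24)*(-1/6510) = -17684/35417 - 35/4464 = -80180971/158101488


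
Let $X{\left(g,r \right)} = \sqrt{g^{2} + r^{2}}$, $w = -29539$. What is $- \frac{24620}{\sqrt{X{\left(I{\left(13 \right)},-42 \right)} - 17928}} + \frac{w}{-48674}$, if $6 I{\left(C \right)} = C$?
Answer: $\frac{29539}{48674} + \frac{24620 i \sqrt{6}}{\sqrt{107568 - \sqrt{63673}}} \approx 0.60687 + 184.09 i$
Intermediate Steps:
$I{\left(C \right)} = \frac{C}{6}$
$- \frac{24620}{\sqrt{X{\left(I{\left(13 \right)},-42 \right)} - 17928}} + \frac{w}{-48674} = - \frac{24620}{\sqrt{\sqrt{\left(\frac{1}{6} \cdot 13\right)^{2} + \left(-42\right)^{2}} - 17928}} - \frac{29539}{-48674} = - \frac{24620}{\sqrt{\sqrt{\left(\frac{13}{6}\right)^{2} + 1764} - 17928}} - - \frac{29539}{48674} = - \frac{24620}{\sqrt{\sqrt{\frac{169}{36} + 1764} - 17928}} + \frac{29539}{48674} = - \frac{24620}{\sqrt{\sqrt{\frac{63673}{36}} - 17928}} + \frac{29539}{48674} = - \frac{24620}{\sqrt{\frac{\sqrt{63673}}{6} - 17928}} + \frac{29539}{48674} = - \frac{24620}{\sqrt{-17928 + \frac{\sqrt{63673}}{6}}} + \frac{29539}{48674} = \frac{29539}{48674} - \frac{24620}{\sqrt{-17928 + \frac{\sqrt{63673}}{6}}}$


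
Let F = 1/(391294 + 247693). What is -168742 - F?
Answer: -107823944355/638987 ≈ -1.6874e+5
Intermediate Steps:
F = 1/638987 ≈ 1.5650e-6
-168742 - F = -168742 - 1*1/638987 = -168742 - 1/638987 = -107823944355/638987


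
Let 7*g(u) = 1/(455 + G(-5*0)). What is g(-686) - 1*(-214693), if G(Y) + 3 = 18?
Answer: 706339971/3290 ≈ 2.1469e+5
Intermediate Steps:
G(Y) = 15 (G(Y) = -3 + 18 = 15)
g(u) = 1/3290 (g(u) = 1/(7*(455 + 15)) = (⅐)/470 = (⅐)*(1/470) = 1/3290)
g(-686) - 1*(-214693) = 1/3290 - 1*(-214693) = 1/3290 + 214693 = 706339971/3290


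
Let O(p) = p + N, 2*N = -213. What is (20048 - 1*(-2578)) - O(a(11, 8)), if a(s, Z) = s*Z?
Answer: 45289/2 ≈ 22645.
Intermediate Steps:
N = -213/2 (N = (1/2)*(-213) = -213/2 ≈ -106.50)
a(s, Z) = Z*s
O(p) = -213/2 + p (O(p) = p - 213/2 = -213/2 + p)
(20048 - 1*(-2578)) - O(a(11, 8)) = (20048 - 1*(-2578)) - (-213/2 + 8*11) = (20048 + 2578) - (-213/2 + 88) = 22626 - 1*(-37/2) = 22626 + 37/2 = 45289/2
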